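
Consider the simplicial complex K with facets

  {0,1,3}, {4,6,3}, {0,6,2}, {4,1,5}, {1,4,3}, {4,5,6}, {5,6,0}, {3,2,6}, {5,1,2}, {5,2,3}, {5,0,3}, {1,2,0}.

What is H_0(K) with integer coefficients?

K has 7 vertices, 18 edges, 12 triangles.
rank ∂_0 = 0, rank ∂_1 = 6 ⇒ b_0 = 7 − 0 − 6 = 1; all invariant factors of ∂_1 are 1 so no torsion. So H_0 ≅ Z.

H_0 ≅ Z.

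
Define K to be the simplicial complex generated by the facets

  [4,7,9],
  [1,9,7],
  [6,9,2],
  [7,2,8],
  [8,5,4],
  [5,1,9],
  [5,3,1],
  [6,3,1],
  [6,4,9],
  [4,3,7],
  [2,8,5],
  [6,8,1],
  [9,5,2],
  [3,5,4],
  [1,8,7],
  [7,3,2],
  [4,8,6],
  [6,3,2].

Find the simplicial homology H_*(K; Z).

H_0 = Z,  H_1 = Z^2,  H_2 = Z.

Fix the vertex order 1 < 2 < 3 < 4 < 5 < 6 < 7 < 8 < 9 and write every simplex with vertices in increasing order. Then dim K = 2 and the simplices of K are:

  0-simplices (9): [1], [2], [3], [4], [5], [6], [7], [8], [9]
  1-simplices (27): (27 of them)
  2-simplices (18): [1,3,5], [1,3,6], [1,5,9], [1,6,8], [1,7,8], [1,7,9], [2,3,6], [2,3,7], [2,5,8], [2,5,9], [2,6,9], [2,7,8], [3,4,5], [3,4,7], [4,5,8], [4,6,8], [4,6,9], [4,7,9]

so the chain groups are C_0 ≅ Z^9, C_1 ≅ Z^27, C_2 ≅ Z^18.

Boundary ∂_1: C_1 → C_0 maps an edge to its endpoints' difference, ∂[p,q] = q − p.
The 9×27 boundary matrix has rank 8 and Smith normal form diag(1,1,1,1,1,1,1,1).

The boundary map ∂_2: C_2 → C_1 sends each 2-simplex [p,q,r] to [q,r] − [p,r] + [p,q]. For instance
  ∂[2,5,9] = [5,9] − [2,9] + [2,5],
  ∂[4,6,9] = [6,9] − [4,9] + [4,6].
This gives a 27×18 integer matrix of rank 17; reducing to Smith normal form yields diagonal entries (1,1,1,1,1,1,1,1,1,1,1,1,1,1,1,1,1).

Computing H_k = (kernel of ∂_k) / (image of ∂_{k+1}):

  H_0: rank C_0 − rank ∂_1 = 9 − 8 = 1, and the invariant factors of ∂_1 are all 1, so H_0 = Z.
  H_1: rank ker ∂_1 − rank ∂_2 = (27 − 8) − 17 = 2, and the invariant factors of ∂_2 are all 1, so H_1 = Z^2.
  H_2: rank ker ∂_2 − rank ∂_3 = (18 − 17) − 0 = 1, and there is no ∂_3, so H_2 = Z.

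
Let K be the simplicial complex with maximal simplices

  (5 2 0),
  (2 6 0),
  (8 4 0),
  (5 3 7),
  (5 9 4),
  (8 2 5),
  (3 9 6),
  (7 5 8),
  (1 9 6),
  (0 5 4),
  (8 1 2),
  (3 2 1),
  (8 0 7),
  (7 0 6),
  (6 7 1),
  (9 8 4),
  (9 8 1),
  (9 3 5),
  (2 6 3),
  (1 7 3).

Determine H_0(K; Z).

Take the total order 0 < 1 < 2 < 3 < 4 < 5 < 6 < 7 < 8 < 9 on the vertex set. Then K (dimension 2) consists of the simplices:

  0-simplices (10): [0], [1], [2], [3], [4], [5], [6], [7], [8], [9]
  1-simplices (30): (30 of them)
  2-simplices (20): (20 of them)

so the chain groups are C_0 ≅ Z^10, C_1 ≅ Z^30, C_2 ≅ Z^20.

Boundary ∂_1: C_1 → C_0 sends each edge [p,q] (with p < q) to q − p.
As a 10×30 matrix over Z this has rank 9, with invariant factors (1,1,1,1,1,1,1,1,1).

Boundary ∂_2: C_2 → C_1 maps a triangle to the signed sum of its edges. For instance
  ∂[0,7,8] = [7,8] − [0,8] + [0,7],
  ∂[0,2,6] = [2,6] − [0,6] + [0,2].
The 30×20 boundary matrix has rank 20 and Smith normal form diag(1,1,1,1,1,1,1,1,1,1,1,1,1,1,1,1,1,1,1,2).

From H_k ≅ ker(∂_k) / im(∂_{k+1}) we obtain:

  H_0: rank C_0 − rank ∂_1 = 10 − 9 = 1, and the invariant factors of ∂_1 are all 1, so H_0 ≅ Z.

H_0 = Z.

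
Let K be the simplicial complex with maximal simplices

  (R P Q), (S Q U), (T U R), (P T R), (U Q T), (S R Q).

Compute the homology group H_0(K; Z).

H_0 ≅ Z.

Take the total order P < Q < R < S < T < U on the vertex set. Then K (dimension 2) consists of the simplices:

  0-simplices (6): P, Q, R, S, T, U
  1-simplices (12): PQ, PR, PT, QR, QS, QT, QU, RS, RT, RU, SU, TU
  2-simplices (6): PQR, PRT, QRS, QSU, QTU, RTU

giving chain groups C_0 ≅ Z^6, C_1 ≅ Z^12, C_2 ≅ Z^6.

∂_1: C_1 → C_0 is given by ∂[p,q] = [q] − [p].
This gives a 6×12 integer matrix of rank 5; reducing to Smith normal form yields diagonal entries (1,1,1,1,1).

The boundary map ∂_2: C_2 → C_1 acts by ∂[p,q,r] = [q,r] − [p,r] + [p,q]. For instance
  ∂RTU = TU − RU + RT,
  ∂PRT = RT − PT + PR.
The 12×6 boundary matrix has rank 6 and Smith normal form diag(1,1,1,1,1,1).

From H_k ≅ ker(∂_k) / im(∂_{k+1}) we obtain:

  H_0: rank C_0 − rank ∂_1 = 6 − 5 = 1, and the invariant factors of ∂_1 are all 1, so H_0 = Z.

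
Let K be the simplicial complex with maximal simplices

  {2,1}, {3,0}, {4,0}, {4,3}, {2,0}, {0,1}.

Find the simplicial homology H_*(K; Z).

Fix the vertex order 0 < 1 < 2 < 3 < 4 and write every simplex with vertices in increasing order. Then dim K = 1 and the simplices of K are:

  0-simplices (5): [0], [1], [2], [3], [4]
  1-simplices (6): [0,1], [0,2], [0,3], [0,4], [1,2], [3,4]

Hence C_0 ≅ Z^5, C_1 ≅ Z^6.

∂_1: C_1 → C_0 maps an edge to its endpoints' difference, ∂[p,q] = q − p. For instance
  ∂[0,3] = [3] − [0].
This gives a 5×6 integer matrix of rank 4; reducing to Smith normal form yields diagonal entries (1,1,1,1).

Now H_k = ker ∂_k / im ∂_{k+1}, so:

  H_0: rank C_0 − rank ∂_1 = 5 − 4 = 1, and the invariant factors of ∂_1 are all 1, so H_0 ≅ Z.
  H_1: rank ker ∂_1 − rank ∂_2 = (6 − 4) − 0 = 2, and there is no ∂_2, so H_1 ≅ Z^2.

As a check, the Euler characteristic is 5 − 6 = -1, which agrees with 1 − 2 = -1.
(K is a triangulation of a wedge of 2 circles.)

H_0 = Z,  H_1 = Z^2.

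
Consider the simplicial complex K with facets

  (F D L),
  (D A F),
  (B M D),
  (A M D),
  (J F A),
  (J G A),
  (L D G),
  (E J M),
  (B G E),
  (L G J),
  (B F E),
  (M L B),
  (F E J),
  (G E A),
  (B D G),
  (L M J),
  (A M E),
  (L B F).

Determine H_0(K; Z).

Take the total order A < B < D < E < F < G < J < L < M on the vertex set. Then K (dimension 2) consists of the simplices:

  0-simplices (9): A, B, D, E, F, G, J, L, M
  1-simplices (27): AD, AE, AF, AG, AJ, AM, BD, BE, BF, BG, BL, BM, DF, DG, DL, DM, EF, EG, EJ, EM, FJ, FL, GJ, GL, JL, JM, LM
  2-simplices (18): ADF, ADM, AEG, AEM, AFJ, AGJ, BDG, BDM, BEF, BEG, BFL, BLM, DFL, DGL, EFJ, EJM, GJL, JLM

giving chain groups C_0 ≅ Z^9, C_1 ≅ Z^27, C_2 ≅ Z^18.

Boundary ∂_1: C_1 → C_0 sends each edge [p,q] (with p < q) to q − p.
As a 9×27 matrix over Z this has rank 8, with invariant factors (1,1,1,1,1,1,1,1).

The boundary map ∂_2: C_2 → C_1 maps a triangle to the signed sum of its edges. For instance
  ∂DFL = FL − DL + DF,
  ∂JLM = LM − JM + JL.
The 27×18 boundary matrix has rank 18 and Smith normal form diag(1,1,1,1,1,1,1,1,1,1,1,1,1,1,1,1,1,2).

Computing H_k = (kernel of ∂_k) / (image of ∂_{k+1}):

  H_0: rank C_0 − rank ∂_1 = 9 − 8 = 1, and the invariant factors of ∂_1 are all 1, so H_0 ≅ Z.

H_0 ≅ Z.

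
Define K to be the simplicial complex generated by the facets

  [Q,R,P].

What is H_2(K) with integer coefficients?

H_2 = 0.

Fix the vertex order P < Q < R and write every simplex with vertices in increasing order. Then dim K = 2 and the simplices of K are:

  0-simplices (3): P, Q, R
  1-simplices (3): PQ, PR, QR
  2-simplices (1): PQR

so the chain groups are C_0 ≅ Z^3, C_1 ≅ Z^3, C_2 ≅ Z^1.

Boundary ∂_1: C_1 → C_0 maps an edge to its endpoints' difference, ∂[p,q] = q − p. For instance
  ∂QR = R − Q.
The resulting 3×3 matrix has rank 2, and its Smith normal form has invariant factors (1,1).

∂_2: C_2 → C_1 acts by ∂[p,q,r] = [q,r] − [p,r] + [p,q]. For instance
  ∂PQR = QR − PR + PQ.
The resulting 3×1 matrix has rank 1, and its Smith normal form has invariant factors (1).

Reading off H_k = ker ∂_k / im ∂_{k+1}:

  H_2: rank ker ∂_2 − rank ∂_3 = (1 − 1) − 0 = 0, and there is no ∂_3, so H_2 ≅ 0.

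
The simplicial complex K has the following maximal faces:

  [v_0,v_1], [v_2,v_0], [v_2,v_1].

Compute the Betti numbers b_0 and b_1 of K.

K has 3 vertices, 3 edges.
rank ∂_0 = 0, rank ∂_1 = 2 ⇒ b_0 = 3 − 0 − 2 = 1; all invariant factors of ∂_1 are 1 so no torsion. So H_0 = Z.
rank ∂_1 = 2, rank ∂_2 = 0 ⇒ b_1 = 3 − 2 − 0 = 1. So H_1 = Z.

b_0 = 1, b_1 = 1.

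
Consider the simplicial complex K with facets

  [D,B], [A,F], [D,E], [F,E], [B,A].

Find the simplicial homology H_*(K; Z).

H_0 ≅ Z,  H_1 ≅ Z.

Order the vertices as A < B < D < E < F. Listing each simplex with vertices in this order, K has dimension 1 with simplices:

  0-simplices (5): A, B, D, E, F
  1-simplices (5): AB, AF, BD, DE, EF

so the chain groups are C_0 ≅ Z^5, C_1 ≅ Z^5.

Boundary ∂_1: C_1 → C_0 sends each edge [p,q] (with p < q) to q − p. For instance
  ∂AB = B − A.
This gives a 5×5 integer matrix of rank 4; reducing to Smith normal form yields diagonal entries (1,1,1,1).

Now H_k = ker ∂_k / im ∂_{k+1}, so:

  H_0: rank C_0 − rank ∂_1 = 5 − 4 = 1, and the invariant factors of ∂_1 are all 1, so H_0 ≅ Z.
  H_1: rank ker ∂_1 − rank ∂_2 = (5 − 4) − 0 = 1, and there is no ∂_2, so H_1 ≅ Z.

As a check, the Euler characteristic is 5 − 5 = 0, which agrees with 1 − 1 = 0.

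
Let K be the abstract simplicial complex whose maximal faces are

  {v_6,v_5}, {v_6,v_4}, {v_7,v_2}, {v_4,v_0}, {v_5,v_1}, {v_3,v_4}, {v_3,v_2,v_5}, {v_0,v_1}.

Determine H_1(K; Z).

H_1 = Z^2.

Order the vertices as v_0 < v_1 < v_2 < v_3 < v_4 < v_5 < v_6 < v_7. Listing each simplex with vertices in this order, K has dimension 2 with simplices:

  0-simplices (8): [v_0], [v_1], [v_2], [v_3], [v_4], [v_5], [v_6], [v_7]
  1-simplices (10): [v_0,v_1], [v_0,v_4], [v_1,v_5], [v_2,v_3], [v_2,v_5], [v_2,v_7], [v_3,v_4], [v_3,v_5], [v_4,v_6], [v_5,v_6]
  2-simplices (1): [v_2,v_3,v_5]

Hence C_0 ≅ Z^8, C_1 ≅ Z^10, C_2 ≅ Z^1.

Boundary ∂_1: C_1 → C_0 maps an edge to its endpoints' difference, ∂[p,q] = q − p. For instance
  ∂[v_2,v_5] = [v_5] − [v_2].
As a 8×10 matrix over Z this has rank 7, with invariant factors (1,1,1,1,1,1,1).

∂_2: C_2 → C_1 maps a triangle to the signed sum of its edges. For instance
  ∂[v_2,v_3,v_5] = [v_3,v_5] − [v_2,v_5] + [v_2,v_3].
The 10×1 boundary matrix has rank 1 and Smith normal form diag(1).

Reading off H_k = ker ∂_k / im ∂_{k+1}:

  H_1: rank ker ∂_1 − rank ∂_2 = (10 − 7) − 1 = 2, and the invariant factors of ∂_2 are all 1, so H_1 = Z^2.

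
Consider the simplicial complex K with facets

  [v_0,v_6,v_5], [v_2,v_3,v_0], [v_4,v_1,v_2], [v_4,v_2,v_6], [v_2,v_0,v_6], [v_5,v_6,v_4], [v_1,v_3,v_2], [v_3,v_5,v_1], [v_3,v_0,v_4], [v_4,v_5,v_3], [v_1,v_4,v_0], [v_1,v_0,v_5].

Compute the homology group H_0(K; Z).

H_0 ≅ Z.

Fix the vertex order v_0 < v_1 < v_2 < v_3 < v_4 < v_5 < v_6 and write every simplex with vertices in increasing order. Then dim K = 2 and the simplices of K are:

  0-simplices (7): [v_0], [v_1], [v_2], [v_3], [v_4], [v_5], [v_6]
  1-simplices (18): (18 of them)
  2-simplices (12): (12 of them)

giving chain groups C_0 ≅ Z^7, C_1 ≅ Z^18, C_2 ≅ Z^12.

The boundary map ∂_1: C_1 → C_0 is given by ∂[p,q] = [q] − [p]. For instance
  ∂[v_1,v_3] = [v_3] − [v_1].
This gives a 7×18 integer matrix of rank 6; reducing to Smith normal form yields diagonal entries (1,1,1,1,1,1).

Boundary ∂_2: C_2 → C_1 acts by ∂[p,q,r] = [q,r] − [p,r] + [p,q]. For instance
  ∂[v_1,v_2,v_4] = [v_2,v_4] − [v_1,v_4] + [v_1,v_2],
  ∂[v_1,v_3,v_5] = [v_3,v_5] − [v_1,v_5] + [v_1,v_3].
The 18×12 boundary matrix has rank 12 and Smith normal form diag(1,1,1,1,1,1,1,1,1,1,1,2).

From H_k ≅ ker(∂_k) / im(∂_{k+1}) we obtain:

  H_0: rank C_0 − rank ∂_1 = 7 − 6 = 1, and the invariant factors of ∂_1 are all 1, so H_0 = Z.

(K is a triangulation of the real projective plane RP^2.)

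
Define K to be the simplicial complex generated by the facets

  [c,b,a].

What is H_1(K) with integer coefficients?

H_1 ≅ 0.

Fix the vertex order a < b < c and write every simplex with vertices in increasing order. Then dim K = 2 and the simplices of K are:

  0-simplices (3): a, b, c
  1-simplices (3): ab, ac, bc
  2-simplices (1): abc

Hence C_0 ≅ Z^3, C_1 ≅ Z^3, C_2 ≅ Z^1.

The boundary map ∂_1: C_1 → C_0 sends each edge [p,q] (with p < q) to q − p.
The 3×3 boundary matrix has rank 2 and Smith normal form diag(1,1).

∂_2: C_2 → C_1 sends each 2-simplex [p,q,r] to [q,r] − [p,r] + [p,q]. For instance
  ∂abc = bc − ac + ab.
As a 3×1 matrix over Z this has rank 1, with invariant factors (1).

Now H_k = ker ∂_k / im ∂_{k+1}, so:

  H_1: rank ker ∂_1 − rank ∂_2 = (3 − 2) − 1 = 0, and the invariant factors of ∂_2 are all 1, so H_1 ≅ 0.

(K is a triangulation of the 2-simplex.)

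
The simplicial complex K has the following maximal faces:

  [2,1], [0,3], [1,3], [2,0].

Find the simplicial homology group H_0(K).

Take the total order 0 < 1 < 2 < 3 on the vertex set. Then K (dimension 1) consists of the simplices:

  0-simplices (4): [0], [1], [2], [3]
  1-simplices (4): [0,2], [0,3], [1,2], [1,3]

Hence C_0 ≅ Z^4, C_1 ≅ Z^4.

Boundary ∂_1: C_1 → C_0 sends each edge [p,q] (with p < q) to q − p. For instance
  ∂[1,2] = [2] − [1].
The resulting 4×4 matrix has rank 3, and its Smith normal form has invariant factors (1,1,1).

From H_k ≅ ker(∂_k) / im(∂_{k+1}) we obtain:

  H_0: rank C_0 − rank ∂_1 = 4 − 3 = 1, and the invariant factors of ∂_1 are all 1, so H_0 ≅ Z.

H_0 = Z.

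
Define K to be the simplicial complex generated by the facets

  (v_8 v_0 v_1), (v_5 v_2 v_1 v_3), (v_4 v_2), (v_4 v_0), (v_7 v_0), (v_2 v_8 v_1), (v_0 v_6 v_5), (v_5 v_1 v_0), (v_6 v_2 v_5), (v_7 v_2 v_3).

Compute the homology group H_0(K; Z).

H_0 ≅ Z.

Take the total order v_0 < v_1 < v_2 < v_3 < v_4 < v_5 < v_6 < v_7 < v_8 on the vertex set. Then K (dimension 3) consists of the simplices:

  0-simplices (9): [v_0], [v_1], [v_2], [v_3], [v_4], [v_5], [v_6], [v_7], [v_8]
  1-simplices (19): (19 of them)
  2-simplices (10): [v_0,v_1,v_5], [v_0,v_1,v_8], [v_0,v_5,v_6], [v_1,v_2,v_3], [v_1,v_2,v_5], [v_1,v_2,v_8], [v_1,v_3,v_5], [v_2,v_3,v_5], [v_2,v_3,v_7], [v_2,v_5,v_6]
  3-simplices (1): [v_1,v_2,v_3,v_5]

giving chain groups C_0 ≅ Z^9, C_1 ≅ Z^19, C_2 ≅ Z^10, C_3 ≅ Z^1.

The boundary map ∂_1: C_1 → C_0 is given by ∂[p,q] = [q] − [p].
The 9×19 boundary matrix has rank 8 and Smith normal form diag(1,1,1,1,1,1,1,1).

Boundary ∂_2: C_2 → C_1 acts by ∂[p,q,r] = [q,r] − [p,r] + [p,q]. For instance
  ∂[v_1,v_2,v_3] = [v_2,v_3] − [v_1,v_3] + [v_1,v_2],
  ∂[v_2,v_5,v_6] = [v_5,v_6] − [v_2,v_6] + [v_2,v_5].
The 19×10 boundary matrix has rank 9 and Smith normal form diag(1,1,1,1,1,1,1,1,1).

The boundary map ∂_3: C_3 → C_2 sends each 3-simplex σ to the alternating sum Σ_i (−1)^i (σ with its i-th vertex removed). For instance
  ∂[v_1,v_2,v_3,v_5] = [v_2,v_3,v_5] − [v_1,v_3,v_5] + [v_1,v_2,v_5] − [v_1,v_2,v_3].
The resulting 10×1 matrix has rank 1, and its Smith normal form has invariant factors (1).

From H_k ≅ ker(∂_k) / im(∂_{k+1}) we obtain:

  H_0: rank C_0 − rank ∂_1 = 9 − 8 = 1, and the invariant factors of ∂_1 are all 1, so H_0 ≅ Z.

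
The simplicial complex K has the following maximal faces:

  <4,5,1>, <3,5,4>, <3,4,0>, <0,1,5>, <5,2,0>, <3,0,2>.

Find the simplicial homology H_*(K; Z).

H_0 = Z,  H_1 = Z,  H_2 = 0.

We work with the vertex ordering 0 < 1 < 2 < 3 < 4 < 5. The simplices of K, each written with vertices in increasing order, are:

  0-simplices (6): [0], [1], [2], [3], [4], [5]
  1-simplices (12): [0,1], [0,2], [0,3], [0,4], [0,5], [1,4], [1,5], [2,3], [2,5], [3,4], [3,5], [4,5]
  2-simplices (6): [0,1,5], [0,2,3], [0,2,5], [0,3,4], [1,4,5], [3,4,5]

Hence C_0 ≅ Z^6, C_1 ≅ Z^12, C_2 ≅ Z^6.

∂_1: C_1 → C_0 maps an edge to its endpoints' difference, ∂[p,q] = q − p.
As a 6×12 matrix over Z this has rank 5, with invariant factors (1,1,1,1,1).

Boundary ∂_2: C_2 → C_1 maps a triangle to the signed sum of its edges. For instance
  ∂[0,1,5] = [1,5] − [0,5] + [0,1],
  ∂[0,2,3] = [2,3] − [0,3] + [0,2].
The 12×6 boundary matrix has rank 6 and Smith normal form diag(1,1,1,1,1,1).

From H_k ≅ ker(∂_k) / im(∂_{k+1}) we obtain:

  H_0: rank C_0 − rank ∂_1 = 6 − 5 = 1, and the invariant factors of ∂_1 are all 1, so H_0 = Z.
  H_1: rank ker ∂_1 − rank ∂_2 = (12 − 5) − 6 = 1, and the invariant factors of ∂_2 are all 1, so H_1 = Z.
  H_2: rank ker ∂_2 − rank ∂_3 = (6 − 6) − 0 = 0, and there is no ∂_3, so H_2 = 0.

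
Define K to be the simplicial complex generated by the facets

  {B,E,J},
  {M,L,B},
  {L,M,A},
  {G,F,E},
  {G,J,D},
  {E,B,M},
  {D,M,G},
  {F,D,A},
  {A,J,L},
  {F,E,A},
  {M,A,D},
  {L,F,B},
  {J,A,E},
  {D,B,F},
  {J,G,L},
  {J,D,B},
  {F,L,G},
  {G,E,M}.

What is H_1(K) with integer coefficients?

Fix the vertex order A < B < D < E < F < G < J < L < M and write every simplex with vertices in increasing order. Then dim K = 2 and the simplices of K are:

  0-simplices (9): A, B, D, E, F, G, J, L, M
  1-simplices (27): AD, AE, AF, AJ, AL, AM, BD, BE, BF, BJ, BL, BM, DF, DG, DJ, DM, EF, EG, EJ, EM, FG, FL, GJ, GL, GM, JL, LM
  2-simplices (18): ADF, ADM, AEF, AEJ, AJL, ALM, BDF, BDJ, BEJ, BEM, BFL, BLM, DGJ, DGM, EFG, EGM, FGL, GJL

so the chain groups are C_0 ≅ Z^9, C_1 ≅ Z^27, C_2 ≅ Z^18.

Boundary ∂_1: C_1 → C_0 maps an edge to its endpoints' difference, ∂[p,q] = q − p. For instance
  ∂AL = L − A.
The 9×27 boundary matrix has rank 8 and Smith normal form diag(1,1,1,1,1,1,1,1).

The boundary map ∂_2: C_2 → C_1 maps a triangle to the signed sum of its edges. For instance
  ∂ALM = LM − AM + AL,
  ∂EGM = GM − EM + EG.
The resulting 27×18 matrix has rank 17, and its Smith normal form has invariant factors (1,1,1,1,1,1,1,1,1,1,1,1,1,1,1,1,1).

Reading off H_k = ker ∂_k / im ∂_{k+1}:

  H_1: rank ker ∂_1 − rank ∂_2 = (27 − 8) − 17 = 2, and the invariant factors of ∂_2 are all 1, so H_1 = Z^2.

H_1 ≅ Z^2.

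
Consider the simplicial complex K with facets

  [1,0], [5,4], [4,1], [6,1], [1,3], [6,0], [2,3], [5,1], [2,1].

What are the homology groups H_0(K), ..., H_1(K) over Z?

Fix the vertex order 0 < 1 < 2 < 3 < 4 < 5 < 6 and write every simplex with vertices in increasing order. Then dim K = 1 and the simplices of K are:

  0-simplices (7): [0], [1], [2], [3], [4], [5], [6]
  1-simplices (9): [0,1], [0,6], [1,2], [1,3], [1,4], [1,5], [1,6], [2,3], [4,5]

so the chain groups are C_0 ≅ Z^7, C_1 ≅ Z^9.

Boundary ∂_1: C_1 → C_0 is given by ∂[p,q] = [q] − [p]. For instance
  ∂[1,2] = [2] − [1].
The resulting 7×9 matrix has rank 6, and its Smith normal form has invariant factors (1,1,1,1,1,1).

Now H_k = ker ∂_k / im ∂_{k+1}, so:

  H_0: rank C_0 − rank ∂_1 = 7 − 6 = 1, and the invariant factors of ∂_1 are all 1, so H_0 = Z.
  H_1: rank ker ∂_1 − rank ∂_2 = (9 − 6) − 0 = 3, and there is no ∂_2, so H_1 = Z^3.

As a check, the Euler characteristic is 7 − 9 = -2, which agrees with 1 − 3 = -2.
(K is a triangulation of a wedge of 3 circles.)

H_0 = Z,  H_1 = Z^3.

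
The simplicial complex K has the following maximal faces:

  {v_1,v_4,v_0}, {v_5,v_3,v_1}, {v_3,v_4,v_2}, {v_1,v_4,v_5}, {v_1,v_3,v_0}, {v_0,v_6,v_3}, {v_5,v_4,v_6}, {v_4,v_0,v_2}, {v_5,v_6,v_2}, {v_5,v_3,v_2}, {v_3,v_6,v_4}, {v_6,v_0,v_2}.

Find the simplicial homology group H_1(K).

Order the vertices as v_0 < v_1 < v_2 < v_3 < v_4 < v_5 < v_6. Listing each simplex with vertices in this order, K has dimension 2 with simplices:

  0-simplices (7): [v_0], [v_1], [v_2], [v_3], [v_4], [v_5], [v_6]
  1-simplices (18): (18 of them)
  2-simplices (12): (12 of them)

giving chain groups C_0 ≅ Z^7, C_1 ≅ Z^18, C_2 ≅ Z^12.

The boundary map ∂_1: C_1 → C_0 maps an edge to its endpoints' difference, ∂[p,q] = q − p.
This gives a 7×18 integer matrix of rank 6; reducing to Smith normal form yields diagonal entries (1,1,1,1,1,1).

Boundary ∂_2: C_2 → C_1 maps a triangle to the signed sum of its edges. For instance
  ∂[v_0,v_1,v_3] = [v_1,v_3] − [v_0,v_3] + [v_0,v_1],
  ∂[v_0,v_3,v_6] = [v_3,v_6] − [v_0,v_6] + [v_0,v_3].
As a 18×12 matrix over Z this has rank 12, with invariant factors (1,1,1,1,1,1,1,1,1,1,1,2).

Now H_k = ker ∂_k / im ∂_{k+1}, so:

  H_1: rank ker ∂_1 − rank ∂_2 = (18 − 6) − 12 = 0, and ∂_2 has invariant factor 2 > 1, so H_1 = Z/2.

(K is a triangulation of the real projective plane RP^2.)

H_1 = Z/2.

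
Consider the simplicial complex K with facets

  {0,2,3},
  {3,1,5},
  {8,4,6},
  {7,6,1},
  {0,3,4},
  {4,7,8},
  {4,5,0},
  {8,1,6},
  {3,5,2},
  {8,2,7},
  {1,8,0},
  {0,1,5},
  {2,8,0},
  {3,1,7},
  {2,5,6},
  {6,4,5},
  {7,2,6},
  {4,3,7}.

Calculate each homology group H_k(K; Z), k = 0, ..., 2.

H_0 = Z,  H_1 = Z ⊕ Z/2,  H_2 = 0.

Order the vertices as 0 < 1 < 2 < 3 < 4 < 5 < 6 < 7 < 8. Listing each simplex with vertices in this order, K has dimension 2 with simplices:

  0-simplices (9): [0], [1], [2], [3], [4], [5], [6], [7], [8]
  1-simplices (27): (27 of them)
  2-simplices (18): [0,1,5], [0,1,8], [0,2,3], [0,2,8], [0,3,4], [0,4,5], [1,3,5], [1,3,7], [1,6,7], [1,6,8], [2,3,5], [2,5,6], [2,6,7], [2,7,8], [3,4,7], [4,5,6], [4,6,8], [4,7,8]

so the chain groups are C_0 ≅ Z^9, C_1 ≅ Z^27, C_2 ≅ Z^18.

∂_1: C_1 → C_0 sends each edge [p,q] (with p < q) to q − p. For instance
  ∂[3,5] = [5] − [3].
This gives a 9×27 integer matrix of rank 8; reducing to Smith normal form yields diagonal entries (1,1,1,1,1,1,1,1).

∂_2: C_2 → C_1 sends each 2-simplex [p,q,r] to [q,r] − [p,r] + [p,q]. For instance
  ∂[1,3,7] = [3,7] − [1,7] + [1,3],
  ∂[4,5,6] = [5,6] − [4,6] + [4,5].
This gives a 27×18 integer matrix of rank 18; reducing to Smith normal form yields diagonal entries (1,1,1,1,1,1,1,1,1,1,1,1,1,1,1,1,1,2).

Now H_k = ker ∂_k / im ∂_{k+1}, so:

  H_0: rank C_0 − rank ∂_1 = 9 − 8 = 1, and the invariant factors of ∂_1 are all 1, so H_0 ≅ Z.
  H_1: rank ker ∂_1 − rank ∂_2 = (27 − 8) − 18 = 1, and ∂_2 has invariant factor 2 > 1, so H_1 ≅ Z ⊕ Z/2.
  H_2: rank ker ∂_2 − rank ∂_3 = (18 − 18) − 0 = 0, and there is no ∂_3, so H_2 ≅ 0.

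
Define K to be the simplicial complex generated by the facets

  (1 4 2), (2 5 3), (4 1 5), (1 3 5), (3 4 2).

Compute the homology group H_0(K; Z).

H_0 ≅ Z.

K has 5 vertices, 10 edges, 5 triangles.
rank ∂_0 = 0, rank ∂_1 = 4 ⇒ b_0 = 5 − 0 − 4 = 1; all invariant factors of ∂_1 are 1 so no torsion. So H_0 ≅ Z.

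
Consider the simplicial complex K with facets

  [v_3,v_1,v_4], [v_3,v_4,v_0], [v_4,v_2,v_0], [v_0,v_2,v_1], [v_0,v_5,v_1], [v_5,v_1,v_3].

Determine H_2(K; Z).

H_2 = 0.

We work with the vertex ordering v_0 < v_1 < v_2 < v_3 < v_4 < v_5. The simplices of K, each written with vertices in increasing order, are:

  0-simplices (6): [v_0], [v_1], [v_2], [v_3], [v_4], [v_5]
  1-simplices (12): [v_0,v_1], [v_0,v_2], [v_0,v_3], [v_0,v_4], [v_0,v_5], [v_1,v_2], [v_1,v_3], [v_1,v_4], [v_1,v_5], [v_2,v_4], [v_3,v_4], [v_3,v_5]
  2-simplices (6): [v_0,v_1,v_2], [v_0,v_1,v_5], [v_0,v_2,v_4], [v_0,v_3,v_4], [v_1,v_3,v_4], [v_1,v_3,v_5]

so the chain groups are C_0 ≅ Z^6, C_1 ≅ Z^12, C_2 ≅ Z^6.

The boundary map ∂_1: C_1 → C_0 maps an edge to its endpoints' difference, ∂[p,q] = q − p.
As a 6×12 matrix over Z this has rank 5, with invariant factors (1,1,1,1,1).

∂_2: C_2 → C_1 acts by ∂[p,q,r] = [q,r] − [p,r] + [p,q]. For instance
  ∂[v_0,v_3,v_4] = [v_3,v_4] − [v_0,v_4] + [v_0,v_3],
  ∂[v_0,v_1,v_2] = [v_1,v_2] − [v_0,v_2] + [v_0,v_1].
As a 12×6 matrix over Z this has rank 6, with invariant factors (1,1,1,1,1,1).

Now H_k = ker ∂_k / im ∂_{k+1}, so:

  H_2: rank ker ∂_2 − rank ∂_3 = (6 − 6) − 0 = 0, and there is no ∂_3, so H_2 ≅ 0.

(K is a triangulation of the cylinder S^1 x I.)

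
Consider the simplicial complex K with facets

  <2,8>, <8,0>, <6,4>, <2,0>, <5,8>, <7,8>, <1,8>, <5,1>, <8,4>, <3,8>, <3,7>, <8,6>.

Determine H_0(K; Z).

Fix the vertex order 0 < 1 < 2 < 3 < 4 < 5 < 6 < 7 < 8 and write every simplex with vertices in increasing order. Then dim K = 1 and the simplices of K are:

  0-simplices (9): [0], [1], [2], [3], [4], [5], [6], [7], [8]
  1-simplices (12): [0,2], [0,8], [1,5], [1,8], [2,8], [3,7], [3,8], [4,6], [4,8], [5,8], [6,8], [7,8]

Hence C_0 ≅ Z^9, C_1 ≅ Z^12.

The boundary map ∂_1: C_1 → C_0 maps an edge to its endpoints' difference, ∂[p,q] = q − p. For instance
  ∂[0,2] = [2] − [0].
The 9×12 boundary matrix has rank 8 and Smith normal form diag(1,1,1,1,1,1,1,1).

Reading off H_k = ker ∂_k / im ∂_{k+1}:

  H_0: rank C_0 − rank ∂_1 = 9 − 8 = 1, and the invariant factors of ∂_1 are all 1, so H_0 ≅ Z.

(K is a triangulation of a wedge of 4 circles.)

H_0 = Z.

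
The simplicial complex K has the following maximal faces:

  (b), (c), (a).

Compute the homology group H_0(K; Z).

H_0 = Z^3.

Take the total order a < b < c on the vertex set. Then K (dimension 0) consists of the simplices:

  0-simplices (3): a, b, c

Hence C_0 ≅ Z^3.

Now H_k = ker ∂_k / im ∂_{k+1}, so:

  H_0: rank C_0 − rank ∂_1 = 3 − 0 = 3, and there is no ∂_1, so H_0 = Z^3.

(K is a triangulation of a set of 3 points.)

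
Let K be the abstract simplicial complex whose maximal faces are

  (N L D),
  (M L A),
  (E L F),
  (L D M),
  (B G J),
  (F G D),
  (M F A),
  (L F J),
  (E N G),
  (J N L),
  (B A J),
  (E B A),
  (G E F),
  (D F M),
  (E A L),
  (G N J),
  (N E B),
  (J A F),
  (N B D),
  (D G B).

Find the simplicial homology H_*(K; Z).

H_0 = Z,  H_1 = Z ⊕ Z/2,  H_2 = 0.

Take the total order A < B < D < E < F < G < J < L < M < N on the vertex set. Then K (dimension 2) consists of the simplices:

  0-simplices (10): A, B, D, E, F, G, J, L, M, N
  1-simplices (30): AB, AE, AF, AJ, AL, AM, BD, BE, BG, BJ, BN, DF, DG, DL, DM, DN, EF, EG, EL, EN, FG, FJ, FL, FM, GJ, GN, JL, JN, LM, LN
  2-simplices (20): ABE, ABJ, AEL, AFJ, AFM, ALM, BDG, BDN, BEN, BGJ, DFG, DFM, DLM, DLN, EFG, EFL, EGN, FJL, GJN, JLN

Hence C_0 ≅ Z^10, C_1 ≅ Z^30, C_2 ≅ Z^20.

∂_1: C_1 → C_0 sends each edge [p,q] (with p < q) to q − p. For instance
  ∂DL = L − D.
The resulting 10×30 matrix has rank 9, and its Smith normal form has invariant factors (1,1,1,1,1,1,1,1,1).

Boundary ∂_2: C_2 → C_1 sends each 2-simplex [p,q,r] to [q,r] − [p,r] + [p,q]. For instance
  ∂FJL = JL − FL + FJ,
  ∂BEN = EN − BN + BE.
The 30×20 boundary matrix has rank 20 and Smith normal form diag(1,1,1,1,1,1,1,1,1,1,1,1,1,1,1,1,1,1,1,2).

Reading off H_k = ker ∂_k / im ∂_{k+1}:

  H_0: rank C_0 − rank ∂_1 = 10 − 9 = 1, and the invariant factors of ∂_1 are all 1, so H_0 ≅ Z.
  H_1: rank ker ∂_1 − rank ∂_2 = (30 − 9) − 20 = 1, and ∂_2 has invariant factor 2 > 1, so H_1 ≅ Z ⊕ Z/2.
  H_2: rank ker ∂_2 − rank ∂_3 = (20 − 20) − 0 = 0, and there is no ∂_3, so H_2 ≅ 0.

As a check, the Euler characteristic is 10 − 30 + 20 = 0, which agrees with 1 − 1 + 0 = 0.
(K is a triangulation of the Klein bottle.)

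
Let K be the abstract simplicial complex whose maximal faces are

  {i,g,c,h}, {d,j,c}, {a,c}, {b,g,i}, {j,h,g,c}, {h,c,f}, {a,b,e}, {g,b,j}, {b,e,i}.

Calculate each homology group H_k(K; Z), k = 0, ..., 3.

We work with the vertex ordering a < b < c < d < e < f < g < h < i < j. The simplices of K, each written with vertices in increasing order, are:

  0-simplices (10): a, b, c, d, e, f, g, h, i, j
  1-simplices (21): ab, ac, ae, be, bg, bi, bj, cd, cf, cg, ch, ci, cj, dj, ei, fh, gh, gi, gj, hi, hj
  2-simplices (13): abe, bei, bgi, bgj, cdj, cfh, cgh, cgi, cgj, chi, chj, ghi, ghj
  3-simplices (2): cghi, cghj

Hence C_0 ≅ Z^10, C_1 ≅ Z^21, C_2 ≅ Z^13, C_3 ≅ Z^2.

Boundary ∂_1: C_1 → C_0 is given by ∂[p,q] = [q] − [p]. For instance
  ∂ac = c − a.
The 10×21 boundary matrix has rank 9 and Smith normal form diag(1,1,1,1,1,1,1,1,1).

The boundary map ∂_2: C_2 → C_1 sends each 2-simplex [p,q,r] to [q,r] − [p,r] + [p,q]. For instance
  ∂cfh = fh − ch + cf,
  ∂cgj = gj − cj + cg.
The resulting 21×13 matrix has rank 11, and its Smith normal form has invariant factors (1,1,1,1,1,1,1,1,1,1,1).

∂_3: C_3 → C_2 sends each 3-simplex σ to the alternating sum Σ_i (−1)^i (σ with its i-th vertex removed). For instance
  ∂cghj = ghj − chj + cgj − cgh,
  ∂cghi = ghi − chi + cgi − cgh.
As a 13×2 matrix over Z this has rank 2, with invariant factors (1,1).

Now H_k = ker ∂_k / im ∂_{k+1}, so:

  H_0: rank C_0 − rank ∂_1 = 10 − 9 = 1, and the invariant factors of ∂_1 are all 1, so H_0 ≅ Z.
  H_1: rank ker ∂_1 − rank ∂_2 = (21 − 9) − 11 = 1, and the invariant factors of ∂_2 are all 1, so H_1 ≅ Z.
  H_2: rank ker ∂_2 − rank ∂_3 = (13 − 11) − 2 = 0, and the invariant factors of ∂_3 are all 1, so H_2 ≅ 0.
  H_3: rank ker ∂_3 − rank ∂_4 = (2 − 2) − 0 = 0, and there is no ∂_4, so H_3 ≅ 0.

H_0 = Z,  H_1 = Z,  H_2 = 0,  H_3 = 0.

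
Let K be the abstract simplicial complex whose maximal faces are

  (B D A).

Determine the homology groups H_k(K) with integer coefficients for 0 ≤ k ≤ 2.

K has 3 vertices, 3 edges, 1 triangle.
rank ∂_0 = 0, rank ∂_1 = 2 ⇒ b_0 = 3 − 0 − 2 = 1; all invariant factors of ∂_1 are 1 so no torsion. So H_0 = Z.
rank ∂_1 = 2, rank ∂_2 = 1 ⇒ b_1 = 3 − 2 − 1 = 0; all invariant factors of ∂_2 are 1 so no torsion. So H_1 = 0.
rank ∂_2 = 1, rank ∂_3 = 0 ⇒ b_2 = 1 − 1 − 0 = 0. So H_2 = 0.

H_0 = Z,  H_1 = 0,  H_2 = 0.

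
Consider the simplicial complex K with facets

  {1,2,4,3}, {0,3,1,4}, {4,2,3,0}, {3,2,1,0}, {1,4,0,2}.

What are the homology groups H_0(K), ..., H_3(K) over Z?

Order the vertices as 0 < 1 < 2 < 3 < 4. Listing each simplex with vertices in this order, K has dimension 3 with simplices:

  0-simplices (5): [0], [1], [2], [3], [4]
  1-simplices (10): [0,1], [0,2], [0,3], [0,4], [1,2], [1,3], [1,4], [2,3], [2,4], [3,4]
  2-simplices (10): [0,1,2], [0,1,3], [0,1,4], [0,2,3], [0,2,4], [0,3,4], [1,2,3], [1,2,4], [1,3,4], [2,3,4]
  3-simplices (5): [0,1,2,3], [0,1,2,4], [0,1,3,4], [0,2,3,4], [1,2,3,4]

giving chain groups C_0 ≅ Z^5, C_1 ≅ Z^10, C_2 ≅ Z^10, C_3 ≅ Z^5.

∂_1: C_1 → C_0 maps an edge to its endpoints' difference, ∂[p,q] = q − p. For instance
  ∂[0,4] = [4] − [0].
As a 5×10 matrix over Z this has rank 4, with invariant factors (1,1,1,1).

The boundary map ∂_2: C_2 → C_1 sends each 2-simplex [p,q,r] to [q,r] − [p,r] + [p,q]. For instance
  ∂[0,1,2] = [1,2] − [0,2] + [0,1],
  ∂[1,3,4] = [3,4] − [1,4] + [1,3].
The 10×10 boundary matrix has rank 6 and Smith normal form diag(1,1,1,1,1,1).

∂_3: C_3 → C_2 sends each 3-simplex σ to the alternating sum Σ_i (−1)^i (σ with its i-th vertex removed). For instance
  ∂[0,2,3,4] = [2,3,4] − [0,3,4] + [0,2,4] − [0,2,3],
  ∂[0,1,3,4] = [1,3,4] − [0,3,4] + [0,1,4] − [0,1,3].
The 10×5 boundary matrix has rank 4 and Smith normal form diag(1,1,1,1).

From H_k ≅ ker(∂_k) / im(∂_{k+1}) we obtain:

  H_0: rank C_0 − rank ∂_1 = 5 − 4 = 1, and the invariant factors of ∂_1 are all 1, so H_0 ≅ Z.
  H_1: rank ker ∂_1 − rank ∂_2 = (10 − 4) − 6 = 0, and the invariant factors of ∂_2 are all 1, so H_1 ≅ 0.
  H_2: rank ker ∂_2 − rank ∂_3 = (10 − 6) − 4 = 0, and the invariant factors of ∂_3 are all 1, so H_2 ≅ 0.
  H_3: rank ker ∂_3 − rank ∂_4 = (5 − 4) − 0 = 1, and there is no ∂_4, so H_3 ≅ Z.

As a check, the Euler characteristic is 5 − 10 + 10 − 5 = 0, which agrees with 1 − 0 + 0 − 1 = 0.

H_0 = Z,  H_1 = 0,  H_2 = 0,  H_3 = Z.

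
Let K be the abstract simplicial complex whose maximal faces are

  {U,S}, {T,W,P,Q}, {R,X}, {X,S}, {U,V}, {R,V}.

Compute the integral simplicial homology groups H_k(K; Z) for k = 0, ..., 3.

Order the vertices as P < Q < R < S < T < U < V < W < X. Listing each simplex with vertices in this order, K has dimension 3 with simplices:

  0-simplices (9): P, Q, R, S, T, U, V, W, X
  1-simplices (11): PQ, PT, PW, QT, QW, RV, RX, SU, SX, TW, UV
  2-simplices (4): PQT, PQW, PTW, QTW
  3-simplices (1): PQTW

giving chain groups C_0 ≅ Z^9, C_1 ≅ Z^11, C_2 ≅ Z^4, C_3 ≅ Z^1.

Boundary ∂_1: C_1 → C_0 sends each edge [p,q] (with p < q) to q − p. For instance
  ∂TW = W − T.
This gives a 9×11 integer matrix of rank 7; reducing to Smith normal form yields diagonal entries (1,1,1,1,1,1,1).

Boundary ∂_2: C_2 → C_1 acts by ∂[p,q,r] = [q,r] − [p,r] + [p,q]. For instance
  ∂PQT = QT − PT + PQ,
  ∂PQW = QW − PW + PQ.
The resulting 11×4 matrix has rank 3, and its Smith normal form has invariant factors (1,1,1).

∂_3: C_3 → C_2 sends each 3-simplex σ to the alternating sum Σ_i (−1)^i (σ with its i-th vertex removed). For instance
  ∂PQTW = QTW − PTW + PQW − PQT.
The 4×1 boundary matrix has rank 1 and Smith normal form diag(1).

From H_k ≅ ker(∂_k) / im(∂_{k+1}) we obtain:

  H_0: rank C_0 − rank ∂_1 = 9 − 7 = 2, and the invariant factors of ∂_1 are all 1, so H_0 ≅ Z^2.
  H_1: rank ker ∂_1 − rank ∂_2 = (11 − 7) − 3 = 1, and the invariant factors of ∂_2 are all 1, so H_1 ≅ Z.
  H_2: rank ker ∂_2 − rank ∂_3 = (4 − 3) − 1 = 0, and the invariant factors of ∂_3 are all 1, so H_2 ≅ 0.
  H_3: rank ker ∂_3 − rank ∂_4 = (1 − 1) − 0 = 0, and there is no ∂_4, so H_3 ≅ 0.

H_0 = Z^2,  H_1 = Z,  H_2 = 0,  H_3 = 0.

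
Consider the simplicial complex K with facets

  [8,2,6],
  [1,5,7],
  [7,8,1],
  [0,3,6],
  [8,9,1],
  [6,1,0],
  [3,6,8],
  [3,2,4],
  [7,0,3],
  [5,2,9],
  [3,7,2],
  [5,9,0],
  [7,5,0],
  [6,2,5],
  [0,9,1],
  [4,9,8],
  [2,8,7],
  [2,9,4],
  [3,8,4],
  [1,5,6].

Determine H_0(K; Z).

Fix the vertex order 0 < 1 < 2 < 3 < 4 < 5 < 6 < 7 < 8 < 9 and write every simplex with vertices in increasing order. Then dim K = 2 and the simplices of K are:

  0-simplices (10): [0], [1], [2], [3], [4], [5], [6], [7], [8], [9]
  1-simplices (30): (30 of them)
  2-simplices (20): (20 of them)

giving chain groups C_0 ≅ Z^10, C_1 ≅ Z^30, C_2 ≅ Z^20.

∂_1: C_1 → C_0 maps an edge to its endpoints' difference, ∂[p,q] = q − p.
The resulting 10×30 matrix has rank 9, and its Smith normal form has invariant factors (1,1,1,1,1,1,1,1,1).

Boundary ∂_2: C_2 → C_1 sends each 2-simplex [p,q,r] to [q,r] − [p,r] + [p,q]. For instance
  ∂[2,5,9] = [5,9] − [2,9] + [2,5],
  ∂[2,5,6] = [5,6] − [2,6] + [2,5].
The 30×20 boundary matrix has rank 20 and Smith normal form diag(1,1,1,1,1,1,1,1,1,1,1,1,1,1,1,1,1,1,1,2).

From H_k ≅ ker(∂_k) / im(∂_{k+1}) we obtain:

  H_0: rank C_0 − rank ∂_1 = 10 − 9 = 1, and the invariant factors of ∂_1 are all 1, so H_0 = Z.

(K is a triangulation of the Klein bottle.)

H_0 = Z.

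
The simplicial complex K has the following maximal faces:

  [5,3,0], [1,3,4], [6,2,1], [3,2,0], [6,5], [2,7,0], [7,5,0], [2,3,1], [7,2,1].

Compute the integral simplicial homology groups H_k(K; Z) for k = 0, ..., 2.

H_0 = Z,  H_1 = Z,  H_2 = 0.

We work with the vertex ordering 0 < 1 < 2 < 3 < 4 < 5 < 6 < 7. The simplices of K, each written with vertices in increasing order, are:

  0-simplices (8): [0], [1], [2], [3], [4], [5], [6], [7]
  1-simplices (16): [0,2], [0,3], [0,5], [0,7], [1,2], [1,3], [1,4], [1,6], [1,7], [2,3], [2,6], [2,7], [3,4], [3,5], [5,6], [5,7]
  2-simplices (8): [0,2,3], [0,2,7], [0,3,5], [0,5,7], [1,2,3], [1,2,6], [1,2,7], [1,3,4]

giving chain groups C_0 ≅ Z^8, C_1 ≅ Z^16, C_2 ≅ Z^8.

The boundary map ∂_1: C_1 → C_0 maps an edge to its endpoints' difference, ∂[p,q] = q − p. For instance
  ∂[0,7] = [7] − [0].
The resulting 8×16 matrix has rank 7, and its Smith normal form has invariant factors (1,1,1,1,1,1,1).

Boundary ∂_2: C_2 → C_1 acts by ∂[p,q,r] = [q,r] − [p,r] + [p,q]. For instance
  ∂[0,5,7] = [5,7] − [0,7] + [0,5],
  ∂[1,2,3] = [2,3] − [1,3] + [1,2].
The 16×8 boundary matrix has rank 8 and Smith normal form diag(1,1,1,1,1,1,1,1).

Computing H_k = (kernel of ∂_k) / (image of ∂_{k+1}):

  H_0: rank C_0 − rank ∂_1 = 8 − 7 = 1, and the invariant factors of ∂_1 are all 1, so H_0 ≅ Z.
  H_1: rank ker ∂_1 − rank ∂_2 = (16 − 7) − 8 = 1, and the invariant factors of ∂_2 are all 1, so H_1 ≅ Z.
  H_2: rank ker ∂_2 − rank ∂_3 = (8 − 8) − 0 = 0, and there is no ∂_3, so H_2 ≅ 0.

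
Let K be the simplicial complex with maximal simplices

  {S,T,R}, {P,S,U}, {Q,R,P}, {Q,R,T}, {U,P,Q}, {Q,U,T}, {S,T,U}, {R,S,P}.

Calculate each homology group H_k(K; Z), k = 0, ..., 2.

H_0 ≅ Z,  H_1 = 0,  H_2 ≅ Z.

Fix the vertex order P < Q < R < S < T < U and write every simplex with vertices in increasing order. Then dim K = 2 and the simplices of K are:

  0-simplices (6): P, Q, R, S, T, U
  1-simplices (12): PQ, PR, PS, PU, QR, QT, QU, RS, RT, ST, SU, TU
  2-simplices (8): PQR, PQU, PRS, PSU, QRT, QTU, RST, STU

so the chain groups are C_0 ≅ Z^6, C_1 ≅ Z^12, C_2 ≅ Z^8.

∂_1: C_1 → C_0 is given by ∂[p,q] = [q] − [p]. For instance
  ∂PU = U − P.
As a 6×12 matrix over Z this has rank 5, with invariant factors (1,1,1,1,1).

Boundary ∂_2: C_2 → C_1 maps a triangle to the signed sum of its edges. For instance
  ∂PQU = QU − PU + PQ,
  ∂QTU = TU − QU + QT.
This gives a 12×8 integer matrix of rank 7; reducing to Smith normal form yields diagonal entries (1,1,1,1,1,1,1).

Now H_k = ker ∂_k / im ∂_{k+1}, so:

  H_0: rank C_0 − rank ∂_1 = 6 − 5 = 1, and the invariant factors of ∂_1 are all 1, so H_0 = Z.
  H_1: rank ker ∂_1 − rank ∂_2 = (12 − 5) − 7 = 0, and the invariant factors of ∂_2 are all 1, so H_1 = 0.
  H_2: rank ker ∂_2 − rank ∂_3 = (8 − 7) − 0 = 1, and there is no ∂_3, so H_2 = Z.

As a check, the Euler characteristic is 6 − 12 + 8 = 2, which agrees with 1 − 0 + 1 = 2.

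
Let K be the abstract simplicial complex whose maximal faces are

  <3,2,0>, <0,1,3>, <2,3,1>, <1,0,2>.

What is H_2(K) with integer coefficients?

H_2 ≅ Z.

K has 4 vertices, 6 edges, 4 triangles.
rank ∂_2 = 3, rank ∂_3 = 0 ⇒ b_2 = 4 − 3 − 0 = 1. So H_2 ≅ Z.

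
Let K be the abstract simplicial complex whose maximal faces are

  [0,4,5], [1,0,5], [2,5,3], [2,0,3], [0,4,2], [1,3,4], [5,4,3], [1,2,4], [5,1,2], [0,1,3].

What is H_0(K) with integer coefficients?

We work with the vertex ordering 0 < 1 < 2 < 3 < 4 < 5. The simplices of K, each written with vertices in increasing order, are:

  0-simplices (6): [0], [1], [2], [3], [4], [5]
  1-simplices (15): [0,1], [0,2], [0,3], [0,4], [0,5], [1,2], [1,3], [1,4], [1,5], [2,3], [2,4], [2,5], [3,4], [3,5], [4,5]
  2-simplices (10): [0,1,3], [0,1,5], [0,2,3], [0,2,4], [0,4,5], [1,2,4], [1,2,5], [1,3,4], [2,3,5], [3,4,5]

Hence C_0 ≅ Z^6, C_1 ≅ Z^15, C_2 ≅ Z^10.

Boundary ∂_1: C_1 → C_0 maps an edge to its endpoints' difference, ∂[p,q] = q − p. For instance
  ∂[1,5] = [5] − [1].
The resulting 6×15 matrix has rank 5, and its Smith normal form has invariant factors (1,1,1,1,1).

Boundary ∂_2: C_2 → C_1 sends each 2-simplex [p,q,r] to [q,r] − [p,r] + [p,q]. For instance
  ∂[1,2,5] = [2,5] − [1,5] + [1,2],
  ∂[3,4,5] = [4,5] − [3,5] + [3,4].
The 15×10 boundary matrix has rank 10 and Smith normal form diag(1,1,1,1,1,1,1,1,1,2).

From H_k ≅ ker(∂_k) / im(∂_{k+1}) we obtain:

  H_0: rank C_0 − rank ∂_1 = 6 − 5 = 1, and the invariant factors of ∂_1 are all 1, so H_0 = Z.

H_0 ≅ Z.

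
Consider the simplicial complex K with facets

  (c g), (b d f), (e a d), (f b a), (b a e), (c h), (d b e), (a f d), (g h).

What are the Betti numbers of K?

b_0 = 2, b_1 = 1, b_2 = 1.

Take the total order a < b < c < d < e < f < g < h on the vertex set. Then K (dimension 2) consists of the simplices:

  0-simplices (8): a, b, c, d, e, f, g, h
  1-simplices (12): ab, ad, ae, af, bd, be, bf, cg, ch, de, df, gh
  2-simplices (6): abe, abf, ade, adf, bde, bdf

Hence C_0 ≅ Z^8, C_1 ≅ Z^12, C_2 ≅ Z^6.

The boundary map ∂_1: C_1 → C_0 is given by ∂[p,q] = [q] − [p].
The 8×12 boundary matrix has rank 6 and Smith normal form diag(1,1,1,1,1,1).

∂_2: C_2 → C_1 sends each 2-simplex [p,q,r] to [q,r] − [p,r] + [p,q]. For instance
  ∂abe = be − ae + ab,
  ∂adf = df − af + ad.
This gives a 12×6 integer matrix of rank 5; reducing to Smith normal form yields diagonal entries (1,1,1,1,1).

Computing H_k = (kernel of ∂_k) / (image of ∂_{k+1}):

  H_0: rank C_0 − rank ∂_1 = 8 − 6 = 2, and the invariant factors of ∂_1 are all 1, so H_0 ≅ Z^2.
  H_1: rank ker ∂_1 − rank ∂_2 = (12 − 6) − 5 = 1, and the invariant factors of ∂_2 are all 1, so H_1 ≅ Z.
  H_2: rank ker ∂_2 − rank ∂_3 = (6 − 5) − 0 = 1, and there is no ∂_3, so H_2 ≅ Z.

As a check, the Euler characteristic is 8 − 12 + 6 = 2, which agrees with 2 − 1 + 1 = 2.

Hence the Betti numbers are b_0 = 2, b_1 = 1, b_2 = 1.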